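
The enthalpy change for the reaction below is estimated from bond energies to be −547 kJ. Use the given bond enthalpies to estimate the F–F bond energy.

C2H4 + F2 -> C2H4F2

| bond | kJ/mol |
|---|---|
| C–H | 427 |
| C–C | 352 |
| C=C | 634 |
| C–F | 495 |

Let D be the F–F bond energy.
Σ(broken) = 4×427 + 1×634 + 1×D = 2342 + D
Σ(formed) = 1×352 + 2×495 + 4×427 = 3050
ΔH = Σ(broken) − Σ(formed) = (2342 + D) − (3050) = −708 + D
Setting this equal to −547 kJ gives D = 161 kJ/mol.

D(F–F) ≈ 161 kJ/mol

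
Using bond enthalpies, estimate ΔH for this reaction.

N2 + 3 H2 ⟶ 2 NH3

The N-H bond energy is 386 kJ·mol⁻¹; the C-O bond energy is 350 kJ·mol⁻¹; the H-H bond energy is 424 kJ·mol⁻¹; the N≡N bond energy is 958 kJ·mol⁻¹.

Bonds broken (reactants):
  H-H: 3 × 424 = 1272
  N≡N: 1 × 958 = 958
  Σ(broken) = 2230 kJ
Bonds formed (products):
  N-H: 6 × 386 = 2316
  Σ(formed) = 2316 kJ
ΔH = Σ(broken) − Σ(formed) = 2230 − 2316 = −86 kJ

ΔH ≈ −86 kJ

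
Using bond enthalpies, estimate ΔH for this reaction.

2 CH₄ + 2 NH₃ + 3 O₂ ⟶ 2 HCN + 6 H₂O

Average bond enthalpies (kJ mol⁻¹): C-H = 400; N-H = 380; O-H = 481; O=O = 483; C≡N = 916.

ΔH ≈ −1475 kJ

Bonds broken (reactants):
  C-H: 8 × 400 = 3200
  N-H: 6 × 380 = 2280
  O=O: 3 × 483 = 1449
  Σ(broken) = 6929 kJ
Bonds formed (products):
  C≡N: 2 × 916 = 1832
  C-H: 2 × 400 = 800
  O-H: 12 × 481 = 5772
  Σ(formed) = 8404 kJ
ΔH = Σ(broken) − Σ(formed) = 6929 − 8404 = −1475 kJ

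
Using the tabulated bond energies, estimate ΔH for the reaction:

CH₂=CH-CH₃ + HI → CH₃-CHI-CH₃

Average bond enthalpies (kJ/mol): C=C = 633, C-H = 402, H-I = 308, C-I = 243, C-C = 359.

Bonds broken (reactants):
  C-C: 1 × 359 = 359
  C-H: 6 × 402 = 2412
  C=C: 1 × 633 = 633
  H-I: 1 × 308 = 308
  Σ(broken) = 3712 kJ
Bonds formed (products):
  C-C: 2 × 359 = 718
  C-H: 7 × 402 = 2814
  C-I: 1 × 243 = 243
  Σ(formed) = 3775 kJ
ΔH = Σ(broken) − Σ(formed) = 3712 − 3775 = −63 kJ

ΔH ≈ −63 kJ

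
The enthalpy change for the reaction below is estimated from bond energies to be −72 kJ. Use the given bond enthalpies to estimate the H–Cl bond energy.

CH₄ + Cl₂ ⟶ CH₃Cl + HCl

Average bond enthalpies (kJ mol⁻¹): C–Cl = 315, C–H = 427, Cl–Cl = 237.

D(H–Cl) ≈ 421 kJ/mol

Let D be the H–Cl bond energy.
Σ(broken) = 4×427 + 1×237 = 1945
Σ(formed) = 1×315 + 3×427 + 1×D = 1596 + D
ΔH = Σ(broken) − Σ(formed) = (1945) − (1596 + D) = +349 − D
Setting this equal to −72 kJ gives D = 421 kJ/mol.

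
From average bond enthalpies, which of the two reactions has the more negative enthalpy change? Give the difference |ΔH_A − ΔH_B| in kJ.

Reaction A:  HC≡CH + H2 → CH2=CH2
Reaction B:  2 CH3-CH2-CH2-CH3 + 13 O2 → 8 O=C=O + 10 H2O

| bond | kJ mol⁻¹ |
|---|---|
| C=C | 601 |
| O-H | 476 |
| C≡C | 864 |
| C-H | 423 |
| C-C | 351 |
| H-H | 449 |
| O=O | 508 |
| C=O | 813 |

Reaction B, by 5224 kJ

Reaction A:
  Bonds broken (reactants):
    C≡C: 1 × 864 = 864
    C-H: 2 × 423 = 846
    H-H: 1 × 449 = 449
    Σ(broken) = 2159 kJ
  Bonds formed (products):
    C-H: 4 × 423 = 1692
    C=C: 1 × 601 = 601
    Σ(formed) = 2293 kJ
  ΔH_A = 2159 − 2293 = −134 kJ
Reaction B:
  Bonds broken (reactants):
    C-C: 6 × 351 = 2106
    C-H: 20 × 423 = 8460
    O=O: 13 × 508 = 6604
    Σ(broken) = 17170 kJ
  Bonds formed (products):
    C=O: 16 × 813 = 13008
    O-H: 20 × 476 = 9520
    Σ(formed) = 22528 kJ
  ΔH_B = 17170 − 22528 = −5358 kJ
ΔH_A − ΔH_B = +5224 kJ, so reaction B has the more negative ΔH; |ΔH_A − ΔH_B| = 5224 kJ.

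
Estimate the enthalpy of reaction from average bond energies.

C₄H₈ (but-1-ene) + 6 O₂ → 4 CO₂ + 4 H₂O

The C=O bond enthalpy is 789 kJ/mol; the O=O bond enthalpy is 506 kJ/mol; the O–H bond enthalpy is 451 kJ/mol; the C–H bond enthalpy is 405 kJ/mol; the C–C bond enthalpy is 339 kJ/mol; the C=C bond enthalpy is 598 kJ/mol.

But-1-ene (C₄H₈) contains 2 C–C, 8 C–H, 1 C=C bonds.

ΔH ≈ −2368 kJ

Bonds broken (reactants):
  C–C: 2 × 339 = 678
  C–H: 8 × 405 = 3240
  C=C: 1 × 598 = 598
  O=O: 6 × 506 = 3036
  Σ(broken) = 7552 kJ
Bonds formed (products):
  C=O: 8 × 789 = 6312
  O–H: 8 × 451 = 3608
  Σ(formed) = 9920 kJ
ΔH = Σ(broken) − Σ(formed) = 7552 − 9920 = −2368 kJ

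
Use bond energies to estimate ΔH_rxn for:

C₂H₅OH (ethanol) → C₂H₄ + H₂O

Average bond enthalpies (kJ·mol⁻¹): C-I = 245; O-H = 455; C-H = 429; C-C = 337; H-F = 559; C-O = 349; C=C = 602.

Bonds broken (reactants):
  C-C: 1 × 337 = 337
  C-H: 5 × 429 = 2145
  C-O: 1 × 349 = 349
  O-H: 1 × 455 = 455
  Σ(broken) = 3286 kJ
Bonds formed (products):
  C-H: 4 × 429 = 1716
  C=C: 1 × 602 = 602
  O-H: 2 × 455 = 910
  Σ(formed) = 3228 kJ
ΔH = Σ(broken) − Σ(formed) = 3286 − 3228 = +58 kJ

ΔH ≈ +58 kJ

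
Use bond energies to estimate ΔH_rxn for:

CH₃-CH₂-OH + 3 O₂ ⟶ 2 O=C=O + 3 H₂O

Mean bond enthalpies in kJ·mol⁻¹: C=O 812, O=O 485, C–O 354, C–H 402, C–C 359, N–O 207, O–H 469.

ΔH ≈ −1415 kJ

Bonds broken (reactants):
  C–C: 1 × 359 = 359
  C–H: 5 × 402 = 2010
  C–O: 1 × 354 = 354
  O–H: 1 × 469 = 469
  O=O: 3 × 485 = 1455
  Σ(broken) = 4647 kJ
Bonds formed (products):
  C=O: 4 × 812 = 3248
  O–H: 6 × 469 = 2814
  Σ(formed) = 6062 kJ
ΔH = Σ(broken) − Σ(formed) = 4647 − 6062 = −1415 kJ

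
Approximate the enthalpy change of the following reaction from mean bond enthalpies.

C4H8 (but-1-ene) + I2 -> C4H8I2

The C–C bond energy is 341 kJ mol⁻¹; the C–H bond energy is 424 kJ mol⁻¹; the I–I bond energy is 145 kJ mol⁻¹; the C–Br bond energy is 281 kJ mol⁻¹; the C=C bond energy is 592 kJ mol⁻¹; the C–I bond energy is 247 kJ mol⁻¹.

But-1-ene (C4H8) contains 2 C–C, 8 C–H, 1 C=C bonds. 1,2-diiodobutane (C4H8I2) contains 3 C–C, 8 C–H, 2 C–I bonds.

ΔH ≈ −98 kJ

Bonds broken (reactants):
  C–C: 2 × 341 = 682
  C–H: 8 × 424 = 3392
  C=C: 1 × 592 = 592
  I–I: 1 × 145 = 145
  Σ(broken) = 4811 kJ
Bonds formed (products):
  C–C: 3 × 341 = 1023
  C–H: 8 × 424 = 3392
  C–I: 2 × 247 = 494
  Σ(formed) = 4909 kJ
ΔH = Σ(broken) − Σ(formed) = 4811 − 4909 = −98 kJ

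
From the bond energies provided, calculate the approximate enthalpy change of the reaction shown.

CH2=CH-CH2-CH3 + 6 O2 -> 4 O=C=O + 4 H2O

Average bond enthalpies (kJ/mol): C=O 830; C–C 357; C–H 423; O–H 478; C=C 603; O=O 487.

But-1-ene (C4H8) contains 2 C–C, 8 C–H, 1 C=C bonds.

ΔH ≈ −2841 kJ

Bonds broken (reactants):
  C–C: 2 × 357 = 714
  C–H: 8 × 423 = 3384
  C=C: 1 × 603 = 603
  O=O: 6 × 487 = 2922
  Σ(broken) = 7623 kJ
Bonds formed (products):
  C=O: 8 × 830 = 6640
  O–H: 8 × 478 = 3824
  Σ(formed) = 10464 kJ
ΔH = Σ(broken) − Σ(formed) = 7623 − 10464 = −2841 kJ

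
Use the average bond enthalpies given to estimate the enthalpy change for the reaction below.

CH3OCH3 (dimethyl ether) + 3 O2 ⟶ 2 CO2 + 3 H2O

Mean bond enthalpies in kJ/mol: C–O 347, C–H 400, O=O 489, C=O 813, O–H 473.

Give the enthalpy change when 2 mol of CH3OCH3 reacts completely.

Bonds broken (reactants):
  C–H: 6 × 400 = 2400
  C–O: 2 × 347 = 694
  O=O: 3 × 489 = 1467
  Σ(broken) = 4561 kJ
Bonds formed (products):
  C=O: 4 × 813 = 3252
  O–H: 6 × 473 = 2838
  Σ(formed) = 6090 kJ
ΔH = Σ(broken) − Σ(formed) = 4561 − 6090 = −1529 kJ
For 2× the reaction as written: 2 × (−1529) = −3058 kJ

ΔH = −3058 kJ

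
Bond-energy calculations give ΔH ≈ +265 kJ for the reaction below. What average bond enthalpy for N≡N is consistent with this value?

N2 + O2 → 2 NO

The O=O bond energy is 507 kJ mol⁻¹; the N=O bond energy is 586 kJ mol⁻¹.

Let D be the N≡N bond energy.
Σ(broken) = 1×D + 1×507 = 507 + D
Σ(formed) = 2×586 = 1172
ΔH = Σ(broken) − Σ(formed) = (507 + D) − (1172) = −665 + D
Setting this equal to +265 kJ gives D = 930 kJ/mol.

D(N≡N) ≈ 930 kJ/mol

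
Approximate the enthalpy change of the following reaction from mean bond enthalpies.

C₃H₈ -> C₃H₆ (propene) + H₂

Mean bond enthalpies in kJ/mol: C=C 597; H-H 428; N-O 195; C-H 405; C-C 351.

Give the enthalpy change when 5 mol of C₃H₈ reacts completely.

ΔH = +680 kJ

Bonds broken (reactants):
  C-C: 2 × 351 = 702
  C-H: 8 × 405 = 3240
  Σ(broken) = 3942 kJ
Bonds formed (products):
  C-C: 1 × 351 = 351
  C-H: 6 × 405 = 2430
  C=C: 1 × 597 = 597
  H-H: 1 × 428 = 428
  Σ(formed) = 3806 kJ
ΔH = Σ(broken) − Σ(formed) = 3942 − 3806 = +136 kJ
For 5× the reaction as written: 5 × (+136) = +680 kJ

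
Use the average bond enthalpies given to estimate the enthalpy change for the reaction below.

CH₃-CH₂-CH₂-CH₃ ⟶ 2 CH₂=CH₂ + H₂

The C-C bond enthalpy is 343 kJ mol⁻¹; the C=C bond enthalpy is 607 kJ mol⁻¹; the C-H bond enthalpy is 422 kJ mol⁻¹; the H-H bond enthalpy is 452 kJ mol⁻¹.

Bonds broken (reactants):
  C-C: 3 × 343 = 1029
  C-H: 10 × 422 = 4220
  Σ(broken) = 5249 kJ
Bonds formed (products):
  C-H: 8 × 422 = 3376
  C=C: 2 × 607 = 1214
  H-H: 1 × 452 = 452
  Σ(formed) = 5042 kJ
ΔH = Σ(broken) − Σ(formed) = 5249 − 5042 = +207 kJ

ΔH ≈ +207 kJ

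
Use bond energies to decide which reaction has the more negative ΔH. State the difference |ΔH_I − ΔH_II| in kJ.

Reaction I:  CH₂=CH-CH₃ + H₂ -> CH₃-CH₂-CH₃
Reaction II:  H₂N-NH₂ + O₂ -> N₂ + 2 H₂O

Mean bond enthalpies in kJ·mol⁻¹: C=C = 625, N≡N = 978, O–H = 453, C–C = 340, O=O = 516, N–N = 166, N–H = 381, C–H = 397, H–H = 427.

Reaction II, by 502 kJ

Reaction I:
  Bonds broken (reactants):
    C–C: 1 × 340 = 340
    C–H: 6 × 397 = 2382
    C=C: 1 × 625 = 625
    H–H: 1 × 427 = 427
    Σ(broken) = 3774 kJ
  Bonds formed (products):
    C–C: 2 × 340 = 680
    C–H: 8 × 397 = 3176
    Σ(formed) = 3856 kJ
  ΔH_I = 3774 − 3856 = −82 kJ
Reaction II:
  Bonds broken (reactants):
    N–H: 4 × 381 = 1524
    N–N: 1 × 166 = 166
    O=O: 1 × 516 = 516
    Σ(broken) = 2206 kJ
  Bonds formed (products):
    N≡N: 1 × 978 = 978
    O–H: 4 × 453 = 1812
    Σ(formed) = 2790 kJ
  ΔH_II = 2206 − 2790 = −584 kJ
ΔH_I − ΔH_II = +502 kJ, so reaction II has the more negative ΔH; |ΔH_I − ΔH_II| = 502 kJ.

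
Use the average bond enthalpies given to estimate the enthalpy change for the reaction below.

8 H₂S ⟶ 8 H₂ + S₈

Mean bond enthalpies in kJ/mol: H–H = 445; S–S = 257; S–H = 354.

ΔH ≈ +48 kJ

Bonds broken (reactants):
  S–H: 16 × 354 = 5664
  Σ(broken) = 5664 kJ
Bonds formed (products):
  H–H: 8 × 445 = 3560
  S–S: 8 × 257 = 2056
  Σ(formed) = 5616 kJ
ΔH = Σ(broken) − Σ(formed) = 5664 − 5616 = +48 kJ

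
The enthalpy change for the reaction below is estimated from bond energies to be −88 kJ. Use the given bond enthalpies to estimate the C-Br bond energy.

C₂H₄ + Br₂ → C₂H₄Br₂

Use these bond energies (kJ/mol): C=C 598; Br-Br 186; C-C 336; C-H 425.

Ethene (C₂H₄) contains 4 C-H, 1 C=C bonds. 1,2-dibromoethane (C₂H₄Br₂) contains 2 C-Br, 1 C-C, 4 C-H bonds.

Let D be the C-Br bond energy.
Σ(broken) = 1×186 + 4×425 + 1×598 = 2484
Σ(formed) = 2×D + 1×336 + 4×425 = 2036 + 2D
ΔH = Σ(broken) − Σ(formed) = (2484) − (2036 + 2D) = +448 − 2D
Setting this equal to −88 kJ gives 2D = 536, so D = 268 kJ/mol.

D(C-Br) ≈ 268 kJ/mol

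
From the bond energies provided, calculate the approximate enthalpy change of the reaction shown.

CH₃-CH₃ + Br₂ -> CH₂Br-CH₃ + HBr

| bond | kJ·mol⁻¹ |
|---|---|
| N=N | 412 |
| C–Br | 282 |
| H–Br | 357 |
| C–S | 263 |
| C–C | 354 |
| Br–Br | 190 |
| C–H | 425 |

Bonds broken (reactants):
  Br–Br: 1 × 190 = 190
  C–C: 1 × 354 = 354
  C–H: 6 × 425 = 2550
  Σ(broken) = 3094 kJ
Bonds formed (products):
  C–Br: 1 × 282 = 282
  C–C: 1 × 354 = 354
  C–H: 5 × 425 = 2125
  H–Br: 1 × 357 = 357
  Σ(formed) = 3118 kJ
ΔH = Σ(broken) − Σ(formed) = 3094 − 3118 = −24 kJ

ΔH ≈ −24 kJ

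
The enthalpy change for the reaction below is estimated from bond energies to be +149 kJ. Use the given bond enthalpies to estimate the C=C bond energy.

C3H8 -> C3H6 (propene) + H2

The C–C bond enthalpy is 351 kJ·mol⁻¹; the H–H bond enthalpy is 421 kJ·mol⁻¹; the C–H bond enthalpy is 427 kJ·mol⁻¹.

D(C=C) ≈ 635 kJ/mol

Let D be the C=C bond energy.
Σ(broken) = 2×351 + 8×427 = 4118
Σ(formed) = 1×351 + 6×427 + 1×D + 1×421 = 3334 + D
ΔH = Σ(broken) − Σ(formed) = (4118) − (3334 + D) = +784 − D
Setting this equal to +149 kJ gives D = 635 kJ/mol.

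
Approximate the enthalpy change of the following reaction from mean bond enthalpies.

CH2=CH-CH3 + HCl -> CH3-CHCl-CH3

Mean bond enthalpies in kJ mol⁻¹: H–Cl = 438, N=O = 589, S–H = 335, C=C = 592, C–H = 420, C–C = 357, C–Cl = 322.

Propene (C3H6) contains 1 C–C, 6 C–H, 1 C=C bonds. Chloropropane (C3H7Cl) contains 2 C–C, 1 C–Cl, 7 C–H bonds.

Bonds broken (reactants):
  C–C: 1 × 357 = 357
  C–H: 6 × 420 = 2520
  C=C: 1 × 592 = 592
  H–Cl: 1 × 438 = 438
  Σ(broken) = 3907 kJ
Bonds formed (products):
  C–C: 2 × 357 = 714
  C–Cl: 1 × 322 = 322
  C–H: 7 × 420 = 2940
  Σ(formed) = 3976 kJ
ΔH = Σ(broken) − Σ(formed) = 3907 − 3976 = −69 kJ

ΔH ≈ −69 kJ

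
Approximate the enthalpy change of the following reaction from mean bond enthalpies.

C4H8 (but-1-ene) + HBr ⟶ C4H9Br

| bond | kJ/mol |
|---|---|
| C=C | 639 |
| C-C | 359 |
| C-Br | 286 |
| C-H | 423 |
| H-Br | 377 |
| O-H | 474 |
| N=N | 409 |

ΔH ≈ −52 kJ

Bonds broken (reactants):
  C-C: 2 × 359 = 718
  C-H: 8 × 423 = 3384
  C=C: 1 × 639 = 639
  H-Br: 1 × 377 = 377
  Σ(broken) = 5118 kJ
Bonds formed (products):
  C-Br: 1 × 286 = 286
  C-C: 3 × 359 = 1077
  C-H: 9 × 423 = 3807
  Σ(formed) = 5170 kJ
ΔH = Σ(broken) − Σ(formed) = 5118 − 5170 = −52 kJ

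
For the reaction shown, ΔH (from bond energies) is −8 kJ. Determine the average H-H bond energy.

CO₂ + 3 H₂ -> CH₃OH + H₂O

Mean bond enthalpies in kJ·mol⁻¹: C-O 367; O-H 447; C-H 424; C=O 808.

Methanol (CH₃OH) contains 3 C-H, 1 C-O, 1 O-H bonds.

D(H-H) ≈ 452 kJ/mol

Let D be the H-H bond energy.
Σ(broken) = 2×808 + 3×D = 1616 + 3D
Σ(formed) = 3×424 + 1×367 + 3×447 = 2980
ΔH = Σ(broken) − Σ(formed) = (1616 + 3D) − (2980) = −1364 + 3D
Setting this equal to −8 kJ gives 3D = 1356, so D = 452 kJ/mol.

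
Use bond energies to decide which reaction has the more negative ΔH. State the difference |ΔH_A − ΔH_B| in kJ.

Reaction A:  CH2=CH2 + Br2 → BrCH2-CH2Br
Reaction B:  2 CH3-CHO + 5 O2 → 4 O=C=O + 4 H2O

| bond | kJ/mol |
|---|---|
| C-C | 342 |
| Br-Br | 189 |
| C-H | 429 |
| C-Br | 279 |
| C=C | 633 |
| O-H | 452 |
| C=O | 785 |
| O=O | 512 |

Reaction A:
  Bonds broken (reactants):
    Br-Br: 1 × 189 = 189
    C-H: 4 × 429 = 1716
    C=C: 1 × 633 = 633
    Σ(broken) = 2538 kJ
  Bonds formed (products):
    C-Br: 2 × 279 = 558
    C-C: 1 × 342 = 342
    C-H: 4 × 429 = 1716
    Σ(formed) = 2616 kJ
  ΔH_A = 2538 − 2616 = −78 kJ
Reaction B:
  Bonds broken (reactants):
    C-C: 2 × 342 = 684
    C-H: 8 × 429 = 3432
    C=O: 2 × 785 = 1570
    O=O: 5 × 512 = 2560
    Σ(broken) = 8246 kJ
  Bonds formed (products):
    C=O: 8 × 785 = 6280
    O-H: 8 × 452 = 3616
    Σ(formed) = 9896 kJ
  ΔH_B = 8246 − 9896 = −1650 kJ
ΔH_A − ΔH_B = +1572 kJ, so reaction B has the more negative ΔH; |ΔH_A − ΔH_B| = 1572 kJ.

Reaction B, by 1572 kJ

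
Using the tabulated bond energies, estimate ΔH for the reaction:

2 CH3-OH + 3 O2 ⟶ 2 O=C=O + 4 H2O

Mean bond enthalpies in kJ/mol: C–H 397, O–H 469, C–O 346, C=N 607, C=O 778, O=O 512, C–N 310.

Bonds broken (reactants):
  C–H: 6 × 397 = 2382
  C–O: 2 × 346 = 692
  O–H: 2 × 469 = 938
  O=O: 3 × 512 = 1536
  Σ(broken) = 5548 kJ
Bonds formed (products):
  C=O: 4 × 778 = 3112
  O–H: 8 × 469 = 3752
  Σ(formed) = 6864 kJ
ΔH = Σ(broken) − Σ(formed) = 5548 − 6864 = −1316 kJ

ΔH ≈ −1316 kJ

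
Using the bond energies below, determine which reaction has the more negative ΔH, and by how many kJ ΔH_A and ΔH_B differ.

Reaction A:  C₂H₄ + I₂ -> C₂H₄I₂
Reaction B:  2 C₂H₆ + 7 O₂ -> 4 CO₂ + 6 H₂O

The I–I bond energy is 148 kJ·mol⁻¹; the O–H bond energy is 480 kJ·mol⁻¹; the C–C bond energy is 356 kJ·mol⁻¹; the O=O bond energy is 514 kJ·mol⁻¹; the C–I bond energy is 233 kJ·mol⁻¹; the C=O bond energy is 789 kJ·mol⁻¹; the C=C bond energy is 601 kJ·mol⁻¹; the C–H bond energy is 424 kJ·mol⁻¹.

Reaction A:
  Bonds broken (reactants):
    C–H: 4 × 424 = 1696
    C=C: 1 × 601 = 601
    I–I: 1 × 148 = 148
    Σ(broken) = 2445 kJ
  Bonds formed (products):
    C–C: 1 × 356 = 356
    C–H: 4 × 424 = 1696
    C–I: 2 × 233 = 466
    Σ(formed) = 2518 kJ
  ΔH_A = 2445 − 2518 = −73 kJ
Reaction B:
  Bonds broken (reactants):
    C–C: 2 × 356 = 712
    C–H: 12 × 424 = 5088
    O=O: 7 × 514 = 3598
    Σ(broken) = 9398 kJ
  Bonds formed (products):
    C=O: 8 × 789 = 6312
    O–H: 12 × 480 = 5760
    Σ(formed) = 12072 kJ
  ΔH_B = 9398 − 12072 = −2674 kJ
ΔH_A − ΔH_B = +2601 kJ, so reaction B has the more negative ΔH; |ΔH_A − ΔH_B| = 2601 kJ.

Reaction B, by 2601 kJ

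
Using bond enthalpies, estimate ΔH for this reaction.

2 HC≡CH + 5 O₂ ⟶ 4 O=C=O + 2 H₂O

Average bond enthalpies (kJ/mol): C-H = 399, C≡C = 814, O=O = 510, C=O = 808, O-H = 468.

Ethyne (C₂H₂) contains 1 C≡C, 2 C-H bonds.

ΔH ≈ −2562 kJ

Bonds broken (reactants):
  C≡C: 2 × 814 = 1628
  C-H: 4 × 399 = 1596
  O=O: 5 × 510 = 2550
  Σ(broken) = 5774 kJ
Bonds formed (products):
  C=O: 8 × 808 = 6464
  O-H: 4 × 468 = 1872
  Σ(formed) = 8336 kJ
ΔH = Σ(broken) − Σ(formed) = 5774 − 8336 = −2562 kJ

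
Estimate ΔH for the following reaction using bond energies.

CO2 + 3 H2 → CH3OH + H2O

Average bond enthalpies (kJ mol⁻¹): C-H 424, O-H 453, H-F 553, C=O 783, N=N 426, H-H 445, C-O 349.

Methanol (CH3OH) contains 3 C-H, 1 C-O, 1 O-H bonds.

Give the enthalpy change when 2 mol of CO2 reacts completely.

Bonds broken (reactants):
  C=O: 2 × 783 = 1566
  H-H: 3 × 445 = 1335
  Σ(broken) = 2901 kJ
Bonds formed (products):
  C-H: 3 × 424 = 1272
  C-O: 1 × 349 = 349
  O-H: 3 × 453 = 1359
  Σ(formed) = 2980 kJ
ΔH = Σ(broken) − Σ(formed) = 2901 − 2980 = −79 kJ
For 2× the reaction as written: 2 × (−79) = −158 kJ

ΔH = −158 kJ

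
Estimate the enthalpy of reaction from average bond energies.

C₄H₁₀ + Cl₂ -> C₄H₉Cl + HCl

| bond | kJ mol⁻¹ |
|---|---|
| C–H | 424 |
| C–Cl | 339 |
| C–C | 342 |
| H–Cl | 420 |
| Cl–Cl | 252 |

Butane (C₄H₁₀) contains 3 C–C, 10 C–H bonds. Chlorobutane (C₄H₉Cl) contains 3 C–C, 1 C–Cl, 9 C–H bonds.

ΔH ≈ −83 kJ

Bonds broken (reactants):
  C–C: 3 × 342 = 1026
  C–H: 10 × 424 = 4240
  Cl–Cl: 1 × 252 = 252
  Σ(broken) = 5518 kJ
Bonds formed (products):
  C–C: 3 × 342 = 1026
  C–Cl: 1 × 339 = 339
  C–H: 9 × 424 = 3816
  H–Cl: 1 × 420 = 420
  Σ(formed) = 5601 kJ
ΔH = Σ(broken) − Σ(formed) = 5518 − 5601 = −83 kJ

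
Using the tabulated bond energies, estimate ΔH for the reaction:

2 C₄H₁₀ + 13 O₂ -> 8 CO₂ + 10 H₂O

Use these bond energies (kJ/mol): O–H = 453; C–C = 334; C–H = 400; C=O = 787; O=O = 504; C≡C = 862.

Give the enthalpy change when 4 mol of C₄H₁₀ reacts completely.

ΔH = −10192 kJ

Bonds broken (reactants):
  C–C: 6 × 334 = 2004
  C–H: 20 × 400 = 8000
  O=O: 13 × 504 = 6552
  Σ(broken) = 16556 kJ
Bonds formed (products):
  C=O: 16 × 787 = 12592
  O–H: 20 × 453 = 9060
  Σ(formed) = 21652 kJ
ΔH = Σ(broken) − Σ(formed) = 16556 − 21652 = −5096 kJ
For 2× the reaction as written: 2 × (−5096) = −10192 kJ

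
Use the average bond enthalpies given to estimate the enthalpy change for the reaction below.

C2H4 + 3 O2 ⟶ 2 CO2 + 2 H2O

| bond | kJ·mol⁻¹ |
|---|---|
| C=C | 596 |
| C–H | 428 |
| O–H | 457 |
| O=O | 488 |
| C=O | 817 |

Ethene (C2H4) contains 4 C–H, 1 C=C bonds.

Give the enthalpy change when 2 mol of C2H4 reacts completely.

ΔH = −2648 kJ

Bonds broken (reactants):
  C–H: 4 × 428 = 1712
  C=C: 1 × 596 = 596
  O=O: 3 × 488 = 1464
  Σ(broken) = 3772 kJ
Bonds formed (products):
  C=O: 4 × 817 = 3268
  O–H: 4 × 457 = 1828
  Σ(formed) = 5096 kJ
ΔH = Σ(broken) − Σ(formed) = 3772 − 5096 = −1324 kJ
For 2× the reaction as written: 2 × (−1324) = −2648 kJ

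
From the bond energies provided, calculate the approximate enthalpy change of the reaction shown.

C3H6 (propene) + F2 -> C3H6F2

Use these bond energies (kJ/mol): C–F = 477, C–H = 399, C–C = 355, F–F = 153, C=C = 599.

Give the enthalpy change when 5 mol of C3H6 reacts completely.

Bonds broken (reactants):
  C–C: 1 × 355 = 355
  C–H: 6 × 399 = 2394
  C=C: 1 × 599 = 599
  F–F: 1 × 153 = 153
  Σ(broken) = 3501 kJ
Bonds formed (products):
  C–C: 2 × 355 = 710
  C–F: 2 × 477 = 954
  C–H: 6 × 399 = 2394
  Σ(formed) = 4058 kJ
ΔH = Σ(broken) − Σ(formed) = 3501 − 4058 = −557 kJ
For 5× the reaction as written: 5 × (−557) = −2785 kJ

ΔH = −2785 kJ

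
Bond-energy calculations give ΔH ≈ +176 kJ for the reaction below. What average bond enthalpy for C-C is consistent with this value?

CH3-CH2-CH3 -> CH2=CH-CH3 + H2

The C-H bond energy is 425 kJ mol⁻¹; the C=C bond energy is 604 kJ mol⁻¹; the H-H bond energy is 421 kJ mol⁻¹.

D(C-C) ≈ 351 kJ/mol

Let D be the C-C bond energy.
Σ(broken) = 2×D + 8×425 = 3400 + 2D
Σ(formed) = 1×D + 6×425 + 1×604 + 1×421 = 3575 + D
ΔH = Σ(broken) − Σ(formed) = (3400 + 2D) − (3575 + D) = −175 + D
Setting this equal to +176 kJ gives D = 351 kJ/mol.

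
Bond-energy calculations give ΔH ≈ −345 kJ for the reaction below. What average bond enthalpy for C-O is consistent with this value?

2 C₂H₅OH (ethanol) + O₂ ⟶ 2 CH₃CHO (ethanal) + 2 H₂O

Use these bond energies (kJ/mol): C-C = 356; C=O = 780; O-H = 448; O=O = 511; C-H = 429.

Let D be the C-O bond energy.
Σ(broken) = 2×356 + 10×429 + 2×D + 2×448 + 1×511 = 6409 + 2D
Σ(formed) = 2×356 + 8×429 + 2×780 + 4×448 = 7496
ΔH = Σ(broken) − Σ(formed) = (6409 + 2D) − (7496) = −1087 + 2D
Setting this equal to −345 kJ gives 2D = 742, so D = 371 kJ/mol.

D(C-O) ≈ 371 kJ/mol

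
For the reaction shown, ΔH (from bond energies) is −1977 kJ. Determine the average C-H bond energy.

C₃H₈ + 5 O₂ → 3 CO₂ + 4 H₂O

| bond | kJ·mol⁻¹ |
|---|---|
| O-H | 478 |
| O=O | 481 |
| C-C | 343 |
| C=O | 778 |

Let D be the C-H bond energy.
Σ(broken) = 2×343 + 8×D + 5×481 = 3091 + 8D
Σ(formed) = 6×778 + 8×478 = 8492
ΔH = Σ(broken) − Σ(formed) = (3091 + 8D) − (8492) = −5401 + 8D
Setting this equal to −1977 kJ gives 8D = 3424, so D = 428 kJ/mol.

D(C-H) ≈ 428 kJ/mol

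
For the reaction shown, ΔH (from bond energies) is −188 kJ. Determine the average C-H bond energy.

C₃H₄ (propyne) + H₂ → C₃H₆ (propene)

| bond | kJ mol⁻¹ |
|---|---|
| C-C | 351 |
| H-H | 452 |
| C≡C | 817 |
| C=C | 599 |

Let D be the C-H bond energy.
Σ(broken) = 1×817 + 1×351 + 4×D + 1×452 = 1620 + 4D
Σ(formed) = 1×351 + 6×D + 1×599 = 950 + 6D
ΔH = Σ(broken) − Σ(formed) = (1620 + 4D) − (950 + 6D) = +670 − 2D
Setting this equal to −188 kJ gives 2D = 858, so D = 429 kJ/mol.

D(C-H) ≈ 429 kJ/mol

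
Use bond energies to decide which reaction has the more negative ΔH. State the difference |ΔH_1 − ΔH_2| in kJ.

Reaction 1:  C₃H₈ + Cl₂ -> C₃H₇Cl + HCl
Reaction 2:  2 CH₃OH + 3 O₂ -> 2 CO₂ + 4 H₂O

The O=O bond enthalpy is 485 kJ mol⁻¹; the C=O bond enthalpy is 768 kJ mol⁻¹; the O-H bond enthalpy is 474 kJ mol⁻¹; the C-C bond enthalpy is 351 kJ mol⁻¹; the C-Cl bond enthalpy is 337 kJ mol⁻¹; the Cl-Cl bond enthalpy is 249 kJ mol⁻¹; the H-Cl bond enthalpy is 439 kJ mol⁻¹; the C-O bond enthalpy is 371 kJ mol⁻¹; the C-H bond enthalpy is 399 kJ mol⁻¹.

Reaction 2, by 1197 kJ

Reaction 1:
  Bonds broken (reactants):
    C-C: 2 × 351 = 702
    C-H: 8 × 399 = 3192
    Cl-Cl: 1 × 249 = 249
    Σ(broken) = 4143 kJ
  Bonds formed (products):
    C-C: 2 × 351 = 702
    C-Cl: 1 × 337 = 337
    C-H: 7 × 399 = 2793
    H-Cl: 1 × 439 = 439
    Σ(formed) = 4271 kJ
  ΔH_1 = 4143 − 4271 = −128 kJ
Reaction 2:
  Bonds broken (reactants):
    C-H: 6 × 399 = 2394
    C-O: 2 × 371 = 742
    O-H: 2 × 474 = 948
    O=O: 3 × 485 = 1455
    Σ(broken) = 5539 kJ
  Bonds formed (products):
    C=O: 4 × 768 = 3072
    O-H: 8 × 474 = 3792
    Σ(formed) = 6864 kJ
  ΔH_2 = 5539 − 6864 = −1325 kJ
ΔH_1 − ΔH_2 = +1197 kJ, so reaction 2 has the more negative ΔH; |ΔH_1 − ΔH_2| = 1197 kJ.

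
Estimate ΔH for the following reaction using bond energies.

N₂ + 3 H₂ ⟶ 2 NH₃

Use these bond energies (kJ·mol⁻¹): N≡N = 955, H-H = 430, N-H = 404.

Bonds broken (reactants):
  H-H: 3 × 430 = 1290
  N≡N: 1 × 955 = 955
  Σ(broken) = 2245 kJ
Bonds formed (products):
  N-H: 6 × 404 = 2424
  Σ(formed) = 2424 kJ
ΔH = Σ(broken) − Σ(formed) = 2245 − 2424 = −179 kJ

ΔH ≈ −179 kJ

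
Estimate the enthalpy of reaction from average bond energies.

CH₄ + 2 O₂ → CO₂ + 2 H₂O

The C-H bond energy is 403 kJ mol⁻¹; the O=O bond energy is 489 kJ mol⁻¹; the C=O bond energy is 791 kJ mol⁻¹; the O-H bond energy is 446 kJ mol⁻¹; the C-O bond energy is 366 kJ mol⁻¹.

Bonds broken (reactants):
  C-H: 4 × 403 = 1612
  O=O: 2 × 489 = 978
  Σ(broken) = 2590 kJ
Bonds formed (products):
  C=O: 2 × 791 = 1582
  O-H: 4 × 446 = 1784
  Σ(formed) = 3366 kJ
ΔH = Σ(broken) − Σ(formed) = 2590 − 3366 = −776 kJ

ΔH ≈ −776 kJ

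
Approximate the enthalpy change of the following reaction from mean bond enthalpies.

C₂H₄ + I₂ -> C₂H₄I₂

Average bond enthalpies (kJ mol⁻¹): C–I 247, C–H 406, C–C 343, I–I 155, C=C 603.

ΔH ≈ −79 kJ

Bonds broken (reactants):
  C–H: 4 × 406 = 1624
  C=C: 1 × 603 = 603
  I–I: 1 × 155 = 155
  Σ(broken) = 2382 kJ
Bonds formed (products):
  C–C: 1 × 343 = 343
  C–H: 4 × 406 = 1624
  C–I: 2 × 247 = 494
  Σ(formed) = 2461 kJ
ΔH = Σ(broken) − Σ(formed) = 2382 − 2461 = −79 kJ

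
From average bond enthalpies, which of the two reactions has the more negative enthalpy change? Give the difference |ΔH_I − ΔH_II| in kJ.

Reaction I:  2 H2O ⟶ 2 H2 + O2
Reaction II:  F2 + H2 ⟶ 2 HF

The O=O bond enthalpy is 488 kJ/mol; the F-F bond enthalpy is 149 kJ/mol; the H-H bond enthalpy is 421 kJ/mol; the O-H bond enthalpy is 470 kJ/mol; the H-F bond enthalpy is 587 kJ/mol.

Reaction II, by 1154 kJ

Reaction I:
  Bonds broken (reactants):
    O-H: 4 × 470 = 1880
    Σ(broken) = 1880 kJ
  Bonds formed (products):
    H-H: 2 × 421 = 842
    O=O: 1 × 488 = 488
    Σ(formed) = 1330 kJ
  ΔH_I = 1880 − 1330 = +550 kJ
Reaction II:
  Bonds broken (reactants):
    F-F: 1 × 149 = 149
    H-H: 1 × 421 = 421
    Σ(broken) = 570 kJ
  Bonds formed (products):
    H-F: 2 × 587 = 1174
    Σ(formed) = 1174 kJ
  ΔH_II = 570 − 1174 = −604 kJ
ΔH_I − ΔH_II = +1154 kJ, so reaction II has the more negative ΔH; |ΔH_I − ΔH_II| = 1154 kJ.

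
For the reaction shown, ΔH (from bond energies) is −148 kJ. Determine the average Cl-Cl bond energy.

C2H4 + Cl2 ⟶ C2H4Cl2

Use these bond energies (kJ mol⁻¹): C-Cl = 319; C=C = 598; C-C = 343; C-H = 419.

D(Cl-Cl) ≈ 235 kJ/mol

Let D be the Cl-Cl bond energy.
Σ(broken) = 4×419 + 1×598 + 1×D = 2274 + D
Σ(formed) = 1×343 + 2×319 + 4×419 = 2657
ΔH = Σ(broken) − Σ(formed) = (2274 + D) − (2657) = −383 + D
Setting this equal to −148 kJ gives D = 235 kJ/mol.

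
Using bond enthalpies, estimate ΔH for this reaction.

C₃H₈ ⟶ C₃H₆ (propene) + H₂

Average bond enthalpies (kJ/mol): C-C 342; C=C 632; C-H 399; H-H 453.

ΔH ≈ +55 kJ

Bonds broken (reactants):
  C-C: 2 × 342 = 684
  C-H: 8 × 399 = 3192
  Σ(broken) = 3876 kJ
Bonds formed (products):
  C-C: 1 × 342 = 342
  C-H: 6 × 399 = 2394
  C=C: 1 × 632 = 632
  H-H: 1 × 453 = 453
  Σ(formed) = 3821 kJ
ΔH = Σ(broken) − Σ(formed) = 3876 − 3821 = +55 kJ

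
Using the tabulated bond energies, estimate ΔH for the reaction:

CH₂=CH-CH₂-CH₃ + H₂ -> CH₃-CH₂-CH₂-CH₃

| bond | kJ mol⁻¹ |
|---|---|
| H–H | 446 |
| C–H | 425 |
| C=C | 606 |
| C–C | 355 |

ΔH ≈ −153 kJ

Bonds broken (reactants):
  C–C: 2 × 355 = 710
  C–H: 8 × 425 = 3400
  C=C: 1 × 606 = 606
  H–H: 1 × 446 = 446
  Σ(broken) = 5162 kJ
Bonds formed (products):
  C–C: 3 × 355 = 1065
  C–H: 10 × 425 = 4250
  Σ(formed) = 5315 kJ
ΔH = Σ(broken) − Σ(formed) = 5162 − 5315 = −153 kJ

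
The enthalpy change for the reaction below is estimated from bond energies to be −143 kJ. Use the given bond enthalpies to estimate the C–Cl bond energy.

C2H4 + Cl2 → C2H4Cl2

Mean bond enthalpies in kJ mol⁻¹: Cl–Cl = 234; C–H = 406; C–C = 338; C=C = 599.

Let D be the C–Cl bond energy.
Σ(broken) = 4×406 + 1×599 + 1×234 = 2457
Σ(formed) = 1×338 + 2×D + 4×406 = 1962 + 2D
ΔH = Σ(broken) − Σ(formed) = (2457) − (1962 + 2D) = +495 − 2D
Setting this equal to −143 kJ gives 2D = 638, so D = 319 kJ/mol.

D(C–Cl) ≈ 319 kJ/mol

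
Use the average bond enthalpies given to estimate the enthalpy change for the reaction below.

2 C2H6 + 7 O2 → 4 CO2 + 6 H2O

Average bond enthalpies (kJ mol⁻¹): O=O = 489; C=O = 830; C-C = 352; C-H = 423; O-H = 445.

ΔH ≈ −2777 kJ

Bonds broken (reactants):
  C-C: 2 × 352 = 704
  C-H: 12 × 423 = 5076
  O=O: 7 × 489 = 3423
  Σ(broken) = 9203 kJ
Bonds formed (products):
  C=O: 8 × 830 = 6640
  O-H: 12 × 445 = 5340
  Σ(formed) = 11980 kJ
ΔH = Σ(broken) − Σ(formed) = 9203 − 11980 = −2777 kJ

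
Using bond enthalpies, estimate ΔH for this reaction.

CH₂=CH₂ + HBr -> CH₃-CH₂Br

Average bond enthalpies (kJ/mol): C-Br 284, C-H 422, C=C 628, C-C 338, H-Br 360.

ΔH ≈ −56 kJ

Bonds broken (reactants):
  C-H: 4 × 422 = 1688
  C=C: 1 × 628 = 628
  H-Br: 1 × 360 = 360
  Σ(broken) = 2676 kJ
Bonds formed (products):
  C-Br: 1 × 284 = 284
  C-C: 1 × 338 = 338
  C-H: 5 × 422 = 2110
  Σ(formed) = 2732 kJ
ΔH = Σ(broken) − Σ(formed) = 2676 − 2732 = −56 kJ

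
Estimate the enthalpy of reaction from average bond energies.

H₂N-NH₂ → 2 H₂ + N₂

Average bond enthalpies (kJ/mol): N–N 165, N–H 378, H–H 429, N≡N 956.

Bonds broken (reactants):
  N–H: 4 × 378 = 1512
  N–N: 1 × 165 = 165
  Σ(broken) = 1677 kJ
Bonds formed (products):
  H–H: 2 × 429 = 858
  N≡N: 1 × 956 = 956
  Σ(formed) = 1814 kJ
ΔH = Σ(broken) − Σ(formed) = 1677 − 1814 = −137 kJ

ΔH ≈ −137 kJ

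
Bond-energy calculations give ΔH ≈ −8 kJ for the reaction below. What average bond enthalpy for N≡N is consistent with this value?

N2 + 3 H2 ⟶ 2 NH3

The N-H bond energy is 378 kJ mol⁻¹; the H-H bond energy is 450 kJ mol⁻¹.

D(N≡N) ≈ 910 kJ/mol

Let D be the N≡N bond energy.
Σ(broken) = 3×450 + 1×D = 1350 + D
Σ(formed) = 6×378 = 2268
ΔH = Σ(broken) − Σ(formed) = (1350 + D) − (2268) = −918 + D
Setting this equal to −8 kJ gives D = 910 kJ/mol.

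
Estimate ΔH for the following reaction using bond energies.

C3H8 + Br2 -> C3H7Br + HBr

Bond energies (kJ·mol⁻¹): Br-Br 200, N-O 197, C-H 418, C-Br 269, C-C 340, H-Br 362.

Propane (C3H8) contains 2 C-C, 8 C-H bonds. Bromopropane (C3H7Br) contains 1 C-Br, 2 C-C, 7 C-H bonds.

Bonds broken (reactants):
  Br-Br: 1 × 200 = 200
  C-C: 2 × 340 = 680
  C-H: 8 × 418 = 3344
  Σ(broken) = 4224 kJ
Bonds formed (products):
  C-Br: 1 × 269 = 269
  C-C: 2 × 340 = 680
  C-H: 7 × 418 = 2926
  H-Br: 1 × 362 = 362
  Σ(formed) = 4237 kJ
ΔH = Σ(broken) − Σ(formed) = 4224 − 4237 = −13 kJ

ΔH ≈ −13 kJ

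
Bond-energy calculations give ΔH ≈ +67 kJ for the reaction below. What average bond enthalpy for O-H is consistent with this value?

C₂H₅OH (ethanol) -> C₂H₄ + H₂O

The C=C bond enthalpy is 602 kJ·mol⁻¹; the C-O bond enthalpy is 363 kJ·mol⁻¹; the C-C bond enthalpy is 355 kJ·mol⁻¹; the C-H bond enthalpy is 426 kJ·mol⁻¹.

Let D be the O-H bond energy.
Σ(broken) = 1×355 + 5×426 + 1×363 + 1×D = 2848 + D
Σ(formed) = 4×426 + 1×602 + 2×D = 2306 + 2D
ΔH = Σ(broken) − Σ(formed) = (2848 + D) − (2306 + 2D) = +542 − D
Setting this equal to +67 kJ gives D = 475 kJ/mol.

D(O-H) ≈ 475 kJ/mol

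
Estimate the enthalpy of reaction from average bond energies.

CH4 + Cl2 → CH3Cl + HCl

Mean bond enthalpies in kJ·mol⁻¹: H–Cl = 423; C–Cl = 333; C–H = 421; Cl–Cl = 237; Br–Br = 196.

ΔH ≈ −98 kJ

Bonds broken (reactants):
  C–H: 4 × 421 = 1684
  Cl–Cl: 1 × 237 = 237
  Σ(broken) = 1921 kJ
Bonds formed (products):
  C–Cl: 1 × 333 = 333
  C–H: 3 × 421 = 1263
  H–Cl: 1 × 423 = 423
  Σ(formed) = 2019 kJ
ΔH = Σ(broken) − Σ(formed) = 1921 − 2019 = −98 kJ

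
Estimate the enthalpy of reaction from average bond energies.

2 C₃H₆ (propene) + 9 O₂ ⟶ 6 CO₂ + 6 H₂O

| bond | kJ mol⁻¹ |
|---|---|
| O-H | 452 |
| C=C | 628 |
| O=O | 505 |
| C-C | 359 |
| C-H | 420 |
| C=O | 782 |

ΔH ≈ −3249 kJ

Bonds broken (reactants):
  C-C: 2 × 359 = 718
  C-H: 12 × 420 = 5040
  C=C: 2 × 628 = 1256
  O=O: 9 × 505 = 4545
  Σ(broken) = 11559 kJ
Bonds formed (products):
  C=O: 12 × 782 = 9384
  O-H: 12 × 452 = 5424
  Σ(formed) = 14808 kJ
ΔH = Σ(broken) − Σ(formed) = 11559 − 14808 = −3249 kJ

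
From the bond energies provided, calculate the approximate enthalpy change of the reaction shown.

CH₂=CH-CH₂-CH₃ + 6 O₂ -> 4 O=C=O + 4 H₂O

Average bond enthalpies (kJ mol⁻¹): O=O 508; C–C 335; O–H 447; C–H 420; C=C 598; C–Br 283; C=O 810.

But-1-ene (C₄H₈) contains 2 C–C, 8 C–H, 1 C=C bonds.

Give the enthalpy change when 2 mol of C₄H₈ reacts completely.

ΔH = −4760 kJ

Bonds broken (reactants):
  C–C: 2 × 335 = 670
  C–H: 8 × 420 = 3360
  C=C: 1 × 598 = 598
  O=O: 6 × 508 = 3048
  Σ(broken) = 7676 kJ
Bonds formed (products):
  C=O: 8 × 810 = 6480
  O–H: 8 × 447 = 3576
  Σ(formed) = 10056 kJ
ΔH = Σ(broken) − Σ(formed) = 7676 − 10056 = −2380 kJ
For 2× the reaction as written: 2 × (−2380) = −4760 kJ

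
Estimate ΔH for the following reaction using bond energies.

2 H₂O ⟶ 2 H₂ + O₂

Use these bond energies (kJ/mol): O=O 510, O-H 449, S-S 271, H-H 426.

Bonds broken (reactants):
  O-H: 4 × 449 = 1796
  Σ(broken) = 1796 kJ
Bonds formed (products):
  H-H: 2 × 426 = 852
  O=O: 1 × 510 = 510
  Σ(formed) = 1362 kJ
ΔH = Σ(broken) − Σ(formed) = 1796 − 1362 = +434 kJ

ΔH ≈ +434 kJ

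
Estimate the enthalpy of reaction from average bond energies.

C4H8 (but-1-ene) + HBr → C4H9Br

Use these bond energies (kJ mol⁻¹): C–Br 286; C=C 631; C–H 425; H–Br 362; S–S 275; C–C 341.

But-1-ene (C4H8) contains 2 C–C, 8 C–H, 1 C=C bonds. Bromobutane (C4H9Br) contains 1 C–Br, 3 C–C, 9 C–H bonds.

Bonds broken (reactants):
  C–C: 2 × 341 = 682
  C–H: 8 × 425 = 3400
  C=C: 1 × 631 = 631
  H–Br: 1 × 362 = 362
  Σ(broken) = 5075 kJ
Bonds formed (products):
  C–Br: 1 × 286 = 286
  C–C: 3 × 341 = 1023
  C–H: 9 × 425 = 3825
  Σ(formed) = 5134 kJ
ΔH = Σ(broken) − Σ(formed) = 5075 − 5134 = −59 kJ

ΔH ≈ −59 kJ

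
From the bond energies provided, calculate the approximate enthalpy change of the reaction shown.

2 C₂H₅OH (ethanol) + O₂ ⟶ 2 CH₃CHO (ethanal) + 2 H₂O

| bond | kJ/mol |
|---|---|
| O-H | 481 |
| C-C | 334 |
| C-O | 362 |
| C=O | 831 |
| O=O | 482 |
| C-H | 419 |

ΔH ≈ −580 kJ

Bonds broken (reactants):
  C-C: 2 × 334 = 668
  C-H: 10 × 419 = 4190
  C-O: 2 × 362 = 724
  O-H: 2 × 481 = 962
  O=O: 1 × 482 = 482
  Σ(broken) = 7026 kJ
Bonds formed (products):
  C-C: 2 × 334 = 668
  C-H: 8 × 419 = 3352
  C=O: 2 × 831 = 1662
  O-H: 4 × 481 = 1924
  Σ(formed) = 7606 kJ
ΔH = Σ(broken) − Σ(formed) = 7026 − 7606 = −580 kJ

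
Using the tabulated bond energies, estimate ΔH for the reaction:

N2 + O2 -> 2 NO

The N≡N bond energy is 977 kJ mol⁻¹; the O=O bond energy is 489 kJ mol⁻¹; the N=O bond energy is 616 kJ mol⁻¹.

Bonds broken (reactants):
  N≡N: 1 × 977 = 977
  O=O: 1 × 489 = 489
  Σ(broken) = 1466 kJ
Bonds formed (products):
  N=O: 2 × 616 = 1232
  Σ(formed) = 1232 kJ
ΔH = Σ(broken) − Σ(formed) = 1466 − 1232 = +234 kJ

ΔH ≈ +234 kJ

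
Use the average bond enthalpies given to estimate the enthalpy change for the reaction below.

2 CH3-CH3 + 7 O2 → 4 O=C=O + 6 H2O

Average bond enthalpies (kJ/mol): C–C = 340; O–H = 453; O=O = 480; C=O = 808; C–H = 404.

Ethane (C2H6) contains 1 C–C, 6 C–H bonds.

Bonds broken (reactants):
  C–C: 2 × 340 = 680
  C–H: 12 × 404 = 4848
  O=O: 7 × 480 = 3360
  Σ(broken) = 8888 kJ
Bonds formed (products):
  C=O: 8 × 808 = 6464
  O–H: 12 × 453 = 5436
  Σ(formed) = 11900 kJ
ΔH = Σ(broken) − Σ(formed) = 8888 − 11900 = −3012 kJ

ΔH ≈ −3012 kJ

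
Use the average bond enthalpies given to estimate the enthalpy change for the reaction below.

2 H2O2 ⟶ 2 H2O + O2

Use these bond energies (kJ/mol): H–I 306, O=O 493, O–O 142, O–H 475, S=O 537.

ΔH ≈ −209 kJ

Bonds broken (reactants):
  O–H: 4 × 475 = 1900
  O–O: 2 × 142 = 284
  Σ(broken) = 2184 kJ
Bonds formed (products):
  O–H: 4 × 475 = 1900
  O=O: 1 × 493 = 493
  Σ(formed) = 2393 kJ
ΔH = Σ(broken) − Σ(formed) = 2184 − 2393 = −209 kJ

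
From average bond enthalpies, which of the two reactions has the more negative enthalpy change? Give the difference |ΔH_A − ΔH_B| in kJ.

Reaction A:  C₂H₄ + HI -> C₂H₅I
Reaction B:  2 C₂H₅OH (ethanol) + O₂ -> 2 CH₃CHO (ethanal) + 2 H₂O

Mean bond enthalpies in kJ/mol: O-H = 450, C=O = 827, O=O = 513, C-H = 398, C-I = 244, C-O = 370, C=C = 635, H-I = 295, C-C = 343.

Reaction A:
  Bonds broken (reactants):
    C-H: 4 × 398 = 1592
    C=C: 1 × 635 = 635
    H-I: 1 × 295 = 295
    Σ(broken) = 2522 kJ
  Bonds formed (products):
    C-C: 1 × 343 = 343
    C-H: 5 × 398 = 1990
    C-I: 1 × 244 = 244
    Σ(formed) = 2577 kJ
  ΔH_A = 2522 − 2577 = −55 kJ
Reaction B:
  Bonds broken (reactants):
    C-C: 2 × 343 = 686
    C-H: 10 × 398 = 3980
    C-O: 2 × 370 = 740
    O-H: 2 × 450 = 900
    O=O: 1 × 513 = 513
    Σ(broken) = 6819 kJ
  Bonds formed (products):
    C-C: 2 × 343 = 686
    C-H: 8 × 398 = 3184
    C=O: 2 × 827 = 1654
    O-H: 4 × 450 = 1800
    Σ(formed) = 7324 kJ
  ΔH_B = 6819 − 7324 = −505 kJ
ΔH_A − ΔH_B = +450 kJ, so reaction B has the more negative ΔH; |ΔH_A − ΔH_B| = 450 kJ.

Reaction B, by 450 kJ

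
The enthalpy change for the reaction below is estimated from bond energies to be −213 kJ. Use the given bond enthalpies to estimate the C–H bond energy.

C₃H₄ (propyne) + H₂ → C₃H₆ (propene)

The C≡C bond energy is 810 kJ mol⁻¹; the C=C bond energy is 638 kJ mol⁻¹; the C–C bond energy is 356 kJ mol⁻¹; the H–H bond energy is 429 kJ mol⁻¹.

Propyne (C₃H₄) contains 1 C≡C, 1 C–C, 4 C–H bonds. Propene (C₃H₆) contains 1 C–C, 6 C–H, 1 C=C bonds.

Let D be the C–H bond energy.
Σ(broken) = 1×810 + 1×356 + 4×D + 1×429 = 1595 + 4D
Σ(formed) = 1×356 + 6×D + 1×638 = 994 + 6D
ΔH = Σ(broken) − Σ(formed) = (1595 + 4D) − (994 + 6D) = +601 − 2D
Setting this equal to −213 kJ gives 2D = 814, so D = 407 kJ/mol.

D(C–H) ≈ 407 kJ/mol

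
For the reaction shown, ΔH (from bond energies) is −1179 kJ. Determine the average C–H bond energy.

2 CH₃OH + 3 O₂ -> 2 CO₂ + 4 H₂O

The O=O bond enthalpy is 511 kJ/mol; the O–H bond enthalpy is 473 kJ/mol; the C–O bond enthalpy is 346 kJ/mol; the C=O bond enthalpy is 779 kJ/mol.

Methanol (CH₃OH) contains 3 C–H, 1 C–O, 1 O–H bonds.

D(C–H) ≈ 425 kJ/mol

Let D be the C–H bond energy.
Σ(broken) = 6×D + 2×346 + 2×473 + 3×511 = 3171 + 6D
Σ(formed) = 4×779 + 8×473 = 6900
ΔH = Σ(broken) − Σ(formed) = (3171 + 6D) − (6900) = −3729 + 6D
Setting this equal to −1179 kJ gives 6D = 2550, so D = 425 kJ/mol.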